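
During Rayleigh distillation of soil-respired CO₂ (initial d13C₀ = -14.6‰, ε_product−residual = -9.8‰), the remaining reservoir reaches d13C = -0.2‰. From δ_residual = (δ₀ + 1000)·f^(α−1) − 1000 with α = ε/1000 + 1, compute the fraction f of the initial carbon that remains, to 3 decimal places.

0.228

α − 1 = ε/1000 = -0.0098
(δ_res + 1000)/(δ₀ + 1000) = (-0.2 + 1000)/(-14.6 + 1000) = 999.8/985.4 = 1.014613
f = 1.014613^(1/-0.0098) = exp(ln(1.014613)/-0.0098) = exp(0.01451/-0.0098)
f = exp(-1.4804) = 0.2276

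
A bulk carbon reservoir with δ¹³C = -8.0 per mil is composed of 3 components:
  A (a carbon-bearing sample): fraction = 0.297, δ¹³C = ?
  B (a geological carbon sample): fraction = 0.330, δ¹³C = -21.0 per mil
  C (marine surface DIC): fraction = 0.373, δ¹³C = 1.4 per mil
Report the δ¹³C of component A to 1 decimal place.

-5.4 per mil

Isotope mass balance: δ_bulk = Σ fᵢ·δᵢ.
-8.0 = 0.297×δ_A + 0.330×(-21.0) + 0.373×(1.4)
0.297·δ_A = -8.0 − (-6.408) = -1.592
δ_A = -1.592 / 0.297 = -5.36 per mil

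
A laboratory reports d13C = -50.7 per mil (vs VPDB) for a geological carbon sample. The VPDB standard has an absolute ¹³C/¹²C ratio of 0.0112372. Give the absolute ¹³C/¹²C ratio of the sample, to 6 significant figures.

0.0106675

R_sample = R_standard × (d13C/1000 + 1)
R_sample = 0.0112372 × (-50.7/1000 + 1) = 0.0112372 × 0.949300
R_sample = 0.0106675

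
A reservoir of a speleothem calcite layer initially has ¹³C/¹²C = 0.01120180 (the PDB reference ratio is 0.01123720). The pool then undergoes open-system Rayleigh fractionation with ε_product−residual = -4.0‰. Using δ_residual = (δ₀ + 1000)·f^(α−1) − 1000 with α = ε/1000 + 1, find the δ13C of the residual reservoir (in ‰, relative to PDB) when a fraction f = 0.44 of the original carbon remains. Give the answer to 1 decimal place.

δ₀ = (0.01120180/0.01123720 − 1)×1000 = (0.996850 − 1)×1000 = -3.150‰
α − 1 = ε/1000 = -0.0040
f^(α−1) = 0.44^(-0.0040) = 1.003289
δ_res = (-3.150 + 1000) × 1.003289 − 1000 = 1000.129 − 1000 = 0.13‰

0.1‰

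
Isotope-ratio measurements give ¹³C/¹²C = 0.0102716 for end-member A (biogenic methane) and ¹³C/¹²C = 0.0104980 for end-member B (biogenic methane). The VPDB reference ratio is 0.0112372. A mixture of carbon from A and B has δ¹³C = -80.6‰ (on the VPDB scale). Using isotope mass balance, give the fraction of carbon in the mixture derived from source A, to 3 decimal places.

δ_A = (0.0102716/0.0112372 − 1)×1000 = (0.914071 − 1)×1000 = -85.929‰
δ_B = (0.0104980/0.0112372 − 1)×1000 = (0.934218 − 1)×1000 = -65.782‰
f_A = (δ_mix − δ_B)/(δ_A − δ_B) = (-80.6 − (-65.782))/(-85.929 − (-65.782))
f_A = -14.818 / -20.147 = 0.7355

0.736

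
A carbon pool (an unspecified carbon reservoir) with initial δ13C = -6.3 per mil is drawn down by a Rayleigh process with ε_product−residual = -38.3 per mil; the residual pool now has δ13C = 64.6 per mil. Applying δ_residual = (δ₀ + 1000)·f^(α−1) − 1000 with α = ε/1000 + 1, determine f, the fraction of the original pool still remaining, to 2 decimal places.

0.17

α − 1 = ε/1000 = -0.0383
(δ_res + 1000)/(δ₀ + 1000) = (64.6 + 1000)/(-6.3 + 1000) = 1064.6/993.7 = 1.071350
f = 1.071350^(1/-0.0383) = exp(ln(1.071350)/-0.0383) = exp(0.06892/-0.0383)
f = exp(-1.7995) = 0.1654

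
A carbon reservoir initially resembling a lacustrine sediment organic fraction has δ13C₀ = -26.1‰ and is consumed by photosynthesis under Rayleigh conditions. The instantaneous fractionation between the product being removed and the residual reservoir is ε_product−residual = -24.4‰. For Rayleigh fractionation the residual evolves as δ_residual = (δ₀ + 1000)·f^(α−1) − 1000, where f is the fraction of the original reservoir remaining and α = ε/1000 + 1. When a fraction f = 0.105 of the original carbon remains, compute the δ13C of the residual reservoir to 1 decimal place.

Rayleigh residual: δ_res = (δ₀ + 1000)·f^(α−1) − 1000
α = ε/1000 + 1 = 0.97560, so α − 1 = -0.02440
f^(α−1) = 0.105^(-0.02440) = 1.056533
δ_res = (-26.1 + 1000) × 1.056533 − 1000 = 1028.957 − 1000 = 28.96‰

29.0‰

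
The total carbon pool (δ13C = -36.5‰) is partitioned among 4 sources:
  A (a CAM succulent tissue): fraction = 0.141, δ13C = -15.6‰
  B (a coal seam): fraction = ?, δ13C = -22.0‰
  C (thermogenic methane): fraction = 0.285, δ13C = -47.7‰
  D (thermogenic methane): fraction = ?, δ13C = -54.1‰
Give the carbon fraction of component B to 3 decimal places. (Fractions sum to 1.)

0.322

Let f_B and f_D be the unknown fractions; fractions sum to 1 so f_B + f_D = 0.574.
Mass balance: Σ fᵢ·δᵢ = δ_bulk ⇒ f_B·(-22.0) + f_D·(-54.1) = -36.5 − (-15.794) = -20.706
Substitute f_D = 0.574 − f_B:
f_B·(-22.0 − -54.1) = -20.706 − 0.574×(-54.1) = 10.348
f_B = 10.348 / 32.1 = 0.3224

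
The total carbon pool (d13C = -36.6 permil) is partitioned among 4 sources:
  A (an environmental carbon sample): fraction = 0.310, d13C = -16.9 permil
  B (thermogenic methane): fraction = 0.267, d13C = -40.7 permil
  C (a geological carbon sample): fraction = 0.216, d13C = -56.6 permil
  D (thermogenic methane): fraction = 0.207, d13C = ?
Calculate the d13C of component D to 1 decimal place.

Isotope mass balance: δ_bulk = Σ fᵢ·δᵢ.
-36.6 = 0.310×(-16.9) + 0.267×(-40.7) + 0.216×(-56.6) + 0.207×δ_D
0.207·δ_D = -36.6 − (-28.332) = -8.268
δ_D = -8.268 / 0.207 = -39.94 permil

-39.9 permil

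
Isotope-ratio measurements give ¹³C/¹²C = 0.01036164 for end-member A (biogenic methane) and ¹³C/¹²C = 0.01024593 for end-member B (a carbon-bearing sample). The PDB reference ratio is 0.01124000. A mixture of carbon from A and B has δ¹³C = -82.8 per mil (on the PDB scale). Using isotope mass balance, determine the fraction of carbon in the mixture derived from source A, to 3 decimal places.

δ_A = (0.01036164/0.01124000 − 1)×1000 = (0.921854 − 1)×1000 = -78.146 per mil
δ_B = (0.01024593/0.01124000 − 1)×1000 = (0.911560 − 1)×1000 = -88.440 per mil
f_A = (δ_mix − δ_B)/(δ_A − δ_B) = (-82.8 − (-88.440))/(-78.146 − (-88.440))
f_A = 5.640 / 10.294 = 0.5479

0.548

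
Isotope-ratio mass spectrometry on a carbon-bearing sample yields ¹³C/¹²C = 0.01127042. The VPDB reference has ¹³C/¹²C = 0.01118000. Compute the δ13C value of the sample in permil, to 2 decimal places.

δ13C = (R_sample / R_standard − 1) × 1000
R_sample / R_standard = 0.01127042 / 0.01118000 = 1.008088
δ13C = (1.008088 − 1) × 1000 = 8.088 permil

8.09 permil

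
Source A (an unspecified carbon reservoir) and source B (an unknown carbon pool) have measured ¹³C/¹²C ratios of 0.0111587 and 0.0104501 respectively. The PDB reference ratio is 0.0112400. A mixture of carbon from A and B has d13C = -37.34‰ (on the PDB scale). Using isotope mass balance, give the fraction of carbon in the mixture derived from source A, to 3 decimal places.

δ_A = (0.0111587/0.0112400 − 1)×1000 = (0.992767 − 1)×1000 = -7.233‰
δ_B = (0.0104501/0.0112400 − 1)×1000 = (0.929724 − 1)×1000 = -70.276‰
f_A = (δ_mix − δ_B)/(δ_A − δ_B) = (-37.34 − (-70.276))/(-7.233 − (-70.276))
f_A = 32.936 / 63.043 = 0.5224

0.522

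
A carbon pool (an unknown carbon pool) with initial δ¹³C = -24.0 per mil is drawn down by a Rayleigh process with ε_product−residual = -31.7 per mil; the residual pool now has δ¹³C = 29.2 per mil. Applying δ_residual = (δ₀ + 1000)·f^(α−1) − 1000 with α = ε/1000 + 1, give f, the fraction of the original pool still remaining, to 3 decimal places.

0.187

α − 1 = ε/1000 = -0.0317
(δ_res + 1000)/(δ₀ + 1000) = (29.2 + 1000)/(-24.0 + 1000) = 1029.2/976.0 = 1.054508
f = 1.054508^(1/-0.0317) = exp(ln(1.054508)/-0.0317) = exp(0.05307/-0.0317)
f = exp(-1.6743) = 0.1874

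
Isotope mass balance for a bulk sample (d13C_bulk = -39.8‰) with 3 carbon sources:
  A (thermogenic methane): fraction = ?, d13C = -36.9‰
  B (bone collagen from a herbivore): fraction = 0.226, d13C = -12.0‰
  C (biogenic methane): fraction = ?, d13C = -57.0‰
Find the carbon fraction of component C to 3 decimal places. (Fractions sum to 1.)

0.424

Let f_C and f_A be the unknown fractions; fractions sum to 1 so f_C + f_A = 0.774.
Mass balance: Σ fᵢ·δᵢ = δ_bulk ⇒ f_C·(-57.0) + f_A·(-36.9) = -39.8 − (-2.712) = -37.088
Substitute f_A = 0.774 − f_C:
f_C·(-57.0 − -36.9) = -37.088 − 0.774×(-36.9) = -8.527
f_C = -8.527 / -20.1 = 0.4242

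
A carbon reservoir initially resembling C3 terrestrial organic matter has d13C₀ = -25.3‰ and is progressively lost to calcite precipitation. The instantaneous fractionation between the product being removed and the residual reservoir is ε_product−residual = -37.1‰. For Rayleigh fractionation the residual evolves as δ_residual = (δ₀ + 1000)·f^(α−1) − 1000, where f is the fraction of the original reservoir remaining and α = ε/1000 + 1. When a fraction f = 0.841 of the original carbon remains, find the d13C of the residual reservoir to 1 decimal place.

-19.0‰

Rayleigh residual: δ_res = (δ₀ + 1000)·f^(α−1) − 1000
α = ε/1000 + 1 = 0.96290, so α − 1 = -0.03710
f^(α−1) = 0.841^(-0.03710) = 1.006445
δ_res = (-25.3 + 1000) × 1.006445 − 1000 = 980.982 − 1000 = -19.02‰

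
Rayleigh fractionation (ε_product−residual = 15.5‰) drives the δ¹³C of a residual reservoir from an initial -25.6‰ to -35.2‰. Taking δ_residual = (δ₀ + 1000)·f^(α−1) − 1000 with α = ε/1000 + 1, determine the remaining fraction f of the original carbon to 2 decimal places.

0.53

α − 1 = ε/1000 = 0.0155
(δ_res + 1000)/(δ₀ + 1000) = (-35.2 + 1000)/(-25.6 + 1000) = 964.8/974.4 = 0.990148
f = 0.990148^(1/0.0155) = exp(ln(0.990148)/0.0155) = exp(-0.00990/0.0155)
f = exp(-0.6388) = 0.5279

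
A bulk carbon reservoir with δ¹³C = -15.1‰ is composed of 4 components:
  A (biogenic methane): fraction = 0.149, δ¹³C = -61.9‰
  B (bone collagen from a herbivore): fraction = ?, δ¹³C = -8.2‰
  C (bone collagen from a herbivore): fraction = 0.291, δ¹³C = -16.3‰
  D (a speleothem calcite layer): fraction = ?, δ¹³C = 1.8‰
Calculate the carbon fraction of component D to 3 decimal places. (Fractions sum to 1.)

Let f_D and f_B be the unknown fractions; fractions sum to 1 so f_D + f_B = 0.560.
Mass balance: Σ fᵢ·δᵢ = δ_bulk ⇒ f_D·(1.8) + f_B·(-8.2) = -15.1 − (-13.966) = -1.134
Substitute f_B = 0.560 − f_D:
f_D·(1.8 − -8.2) = -1.134 − 0.560×(-8.2) = 3.458
f_D = 3.458 / 10.0 = 0.3458

0.346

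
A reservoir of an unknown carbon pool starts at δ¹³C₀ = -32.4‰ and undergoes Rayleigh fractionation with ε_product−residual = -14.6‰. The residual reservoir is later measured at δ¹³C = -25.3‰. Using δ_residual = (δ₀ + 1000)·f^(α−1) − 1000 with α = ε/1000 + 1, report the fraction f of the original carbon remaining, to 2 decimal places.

α − 1 = ε/1000 = -0.0146
(δ_res + 1000)/(δ₀ + 1000) = (-25.3 + 1000)/(-32.4 + 1000) = 974.7/967.6 = 1.007338
f = 1.007338^(1/-0.0146) = exp(ln(1.007338)/-0.0146) = exp(0.00731/-0.0146)
f = exp(-0.5008) = 0.6061

0.61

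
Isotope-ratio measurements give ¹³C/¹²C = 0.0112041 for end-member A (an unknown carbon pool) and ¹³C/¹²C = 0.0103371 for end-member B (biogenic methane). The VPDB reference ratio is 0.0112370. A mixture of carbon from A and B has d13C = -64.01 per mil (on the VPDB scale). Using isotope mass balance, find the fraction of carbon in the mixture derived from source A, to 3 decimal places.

0.208

δ_A = (0.0112041/0.0112370 − 1)×1000 = (0.997072 − 1)×1000 = -2.928 per mil
δ_B = (0.0103371/0.0112370 − 1)×1000 = (0.919916 − 1)×1000 = -80.084 per mil
f_A = (δ_mix − δ_B)/(δ_A − δ_B) = (-64.01 − (-80.084))/(-2.928 − (-80.084))
f_A = 16.074 / 77.156 = 0.2083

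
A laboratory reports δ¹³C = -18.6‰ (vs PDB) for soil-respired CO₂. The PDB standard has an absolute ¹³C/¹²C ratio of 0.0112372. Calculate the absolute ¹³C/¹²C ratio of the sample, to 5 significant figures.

0.011028

R_sample = R_standard × (δ¹³C/1000 + 1)
R_sample = 0.0112372 × (-18.6/1000 + 1) = 0.0112372 × 0.981400
R_sample = 0.0110282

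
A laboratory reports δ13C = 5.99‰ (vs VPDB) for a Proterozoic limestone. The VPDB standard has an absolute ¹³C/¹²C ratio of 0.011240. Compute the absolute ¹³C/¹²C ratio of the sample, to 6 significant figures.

R_sample = R_standard × (δ13C/1000 + 1)
R_sample = 0.011240 × (5.99/1000 + 1) = 0.011240 × 1.005990
R_sample = 0.0113073

0.0113073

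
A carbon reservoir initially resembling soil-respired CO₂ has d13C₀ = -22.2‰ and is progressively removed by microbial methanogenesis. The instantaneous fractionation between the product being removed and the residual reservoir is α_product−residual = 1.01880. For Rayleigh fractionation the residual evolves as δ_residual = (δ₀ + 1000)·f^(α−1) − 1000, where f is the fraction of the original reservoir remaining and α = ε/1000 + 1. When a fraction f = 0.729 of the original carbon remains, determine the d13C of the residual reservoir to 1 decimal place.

-28.0‰

Rayleigh residual: δ_res = (δ₀ + 1000)·f^(α−1) − 1000
α − 1 = 0.01880
f^(α−1) = 0.729^(0.01880) = 0.994075
δ_res = (-22.2 + 1000) × 0.994075 − 1000 = 972.007 − 1000 = -27.99‰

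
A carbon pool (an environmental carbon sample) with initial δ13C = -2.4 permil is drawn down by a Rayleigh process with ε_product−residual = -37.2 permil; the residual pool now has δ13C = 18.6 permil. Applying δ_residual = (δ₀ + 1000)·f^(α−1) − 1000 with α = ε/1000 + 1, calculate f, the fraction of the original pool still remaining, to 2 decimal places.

α − 1 = ε/1000 = -0.0372
(δ_res + 1000)/(δ₀ + 1000) = (18.6 + 1000)/(-2.4 + 1000) = 1018.6/997.6 = 1.021051
f = 1.021051^(1/-0.0372) = exp(ln(1.021051)/-0.0372) = exp(0.02083/-0.0372)
f = exp(-0.5600) = 0.5712

0.57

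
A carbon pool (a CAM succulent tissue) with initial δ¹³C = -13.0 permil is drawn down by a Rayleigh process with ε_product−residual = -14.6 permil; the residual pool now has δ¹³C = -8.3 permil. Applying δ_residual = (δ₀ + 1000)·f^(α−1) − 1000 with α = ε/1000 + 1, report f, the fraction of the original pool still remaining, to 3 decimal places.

α − 1 = ε/1000 = -0.0146
(δ_res + 1000)/(δ₀ + 1000) = (-8.3 + 1000)/(-13.0 + 1000) = 991.7/987.0 = 1.004762
f = 1.004762^(1/-0.0146) = exp(ln(1.004762)/-0.0146) = exp(0.00475/-0.0146)
f = exp(-0.3254) = 0.7223

0.722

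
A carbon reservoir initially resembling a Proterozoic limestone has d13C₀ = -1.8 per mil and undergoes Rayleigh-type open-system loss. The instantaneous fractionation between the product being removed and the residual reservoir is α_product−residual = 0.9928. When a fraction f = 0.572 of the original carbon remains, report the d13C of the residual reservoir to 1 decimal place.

2.2 per mil

Rayleigh residual: δ_res = (δ₀ + 1000)·f^(α−1) − 1000
α − 1 = -0.00720
f^(α−1) = 0.572^(-0.00720) = 1.004030
δ_res = (-1.8 + 1000) × 1.004030 − 1000 = 1002.223 − 1000 = 2.22 per mil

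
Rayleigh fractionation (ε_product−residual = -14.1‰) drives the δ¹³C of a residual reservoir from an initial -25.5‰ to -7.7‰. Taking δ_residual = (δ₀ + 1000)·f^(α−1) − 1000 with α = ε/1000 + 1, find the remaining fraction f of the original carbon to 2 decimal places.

α − 1 = ε/1000 = -0.0141
(δ_res + 1000)/(δ₀ + 1000) = (-7.7 + 1000)/(-25.5 + 1000) = 992.3/974.5 = 1.018266
f = 1.018266^(1/-0.0141) = exp(ln(1.018266)/-0.0141) = exp(0.01810/-0.0141)
f = exp(-1.2838) = 0.2770

0.28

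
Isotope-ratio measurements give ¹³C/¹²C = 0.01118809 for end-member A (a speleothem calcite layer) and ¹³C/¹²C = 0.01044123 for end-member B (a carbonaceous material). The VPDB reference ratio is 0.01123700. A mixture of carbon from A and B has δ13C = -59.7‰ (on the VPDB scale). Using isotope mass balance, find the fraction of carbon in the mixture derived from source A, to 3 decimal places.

δ_A = (0.01118809/0.01123700 − 1)×1000 = (0.995647 − 1)×1000 = -4.353‰
δ_B = (0.01044123/0.01123700 − 1)×1000 = (0.929183 − 1)×1000 = -70.817‰
f_A = (δ_mix − δ_B)/(δ_A − δ_B) = (-59.7 − (-70.817))/(-4.353 − (-70.817))
f_A = 11.117 / 66.464 = 0.1673

0.167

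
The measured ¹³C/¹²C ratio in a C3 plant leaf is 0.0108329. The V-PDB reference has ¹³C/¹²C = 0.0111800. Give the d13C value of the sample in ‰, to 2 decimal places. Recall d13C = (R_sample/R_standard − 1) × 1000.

-31.05‰

d13C = (R_sample / R_standard − 1) × 1000
R_sample / R_standard = 0.0108329 / 0.0111800 = 0.968953
d13C = (0.968953 − 1) × 1000 = -31.047‰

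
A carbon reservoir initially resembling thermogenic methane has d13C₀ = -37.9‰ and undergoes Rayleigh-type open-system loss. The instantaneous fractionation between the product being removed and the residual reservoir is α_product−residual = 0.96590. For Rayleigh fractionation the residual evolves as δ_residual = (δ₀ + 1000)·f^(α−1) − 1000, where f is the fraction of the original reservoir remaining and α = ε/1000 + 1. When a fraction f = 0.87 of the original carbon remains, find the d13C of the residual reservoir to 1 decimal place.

Rayleigh residual: δ_res = (δ₀ + 1000)·f^(α−1) − 1000
α − 1 = -0.03410
f^(α−1) = 0.87^(-0.03410) = 1.004760
δ_res = (-37.9 + 1000) × 1.004760 − 1000 = 966.680 − 1000 = -33.32‰

-33.3‰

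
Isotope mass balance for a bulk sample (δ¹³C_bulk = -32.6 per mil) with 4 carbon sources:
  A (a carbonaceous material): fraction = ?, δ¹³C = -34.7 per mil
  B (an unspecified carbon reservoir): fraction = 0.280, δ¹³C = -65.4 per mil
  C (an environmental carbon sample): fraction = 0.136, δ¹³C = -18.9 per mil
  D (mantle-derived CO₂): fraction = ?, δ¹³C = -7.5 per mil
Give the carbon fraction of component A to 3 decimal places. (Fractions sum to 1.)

Let f_A and f_D be the unknown fractions; fractions sum to 1 so f_A + f_D = 0.584.
Mass balance: Σ fᵢ·δᵢ = δ_bulk ⇒ f_A·(-34.7) + f_D·(-7.5) = -32.6 − (-20.882) = -11.718
Substitute f_D = 0.584 − f_A:
f_A·(-34.7 − -7.5) = -11.718 − 0.584×(-7.5) = -7.338
f_A = -7.338 / -27.2 = 0.2698

0.270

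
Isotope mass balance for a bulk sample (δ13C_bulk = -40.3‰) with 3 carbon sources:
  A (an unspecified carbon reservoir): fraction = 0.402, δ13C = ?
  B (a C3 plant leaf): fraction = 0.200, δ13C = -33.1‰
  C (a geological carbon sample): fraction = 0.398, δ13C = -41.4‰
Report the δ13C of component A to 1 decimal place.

Isotope mass balance: δ_bulk = Σ fᵢ·δᵢ.
-40.3 = 0.402×δ_A + 0.200×(-33.1) + 0.398×(-41.4)
0.402·δ_A = -40.3 − (-23.097) = -17.203
δ_A = -17.203 / 0.402 = -42.79‰

-42.8‰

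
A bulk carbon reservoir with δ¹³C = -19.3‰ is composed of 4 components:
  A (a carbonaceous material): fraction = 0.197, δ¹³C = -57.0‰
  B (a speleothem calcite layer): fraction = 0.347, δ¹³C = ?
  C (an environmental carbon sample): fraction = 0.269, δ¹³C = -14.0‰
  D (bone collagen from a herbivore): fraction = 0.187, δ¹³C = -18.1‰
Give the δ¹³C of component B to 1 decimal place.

-2.7‰

Isotope mass balance: δ_bulk = Σ fᵢ·δᵢ.
-19.3 = 0.197×(-57.0) + 0.347×δ_B + 0.269×(-14.0) + 0.187×(-18.1)
0.347·δ_B = -19.3 − (-18.380) = -0.920
δ_B = -0.920 / 0.347 = -2.65‰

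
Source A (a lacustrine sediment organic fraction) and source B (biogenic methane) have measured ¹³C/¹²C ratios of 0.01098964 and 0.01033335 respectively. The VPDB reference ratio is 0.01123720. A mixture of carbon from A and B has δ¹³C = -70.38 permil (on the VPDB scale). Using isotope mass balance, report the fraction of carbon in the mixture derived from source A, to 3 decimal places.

δ_A = (0.01098964/0.01123720 − 1)×1000 = (0.977970 − 1)×1000 = -22.030 permil
δ_B = (0.01033335/0.01123720 − 1)×1000 = (0.919566 − 1)×1000 = -80.434 permil
f_A = (δ_mix − δ_B)/(δ_A − δ_B) = (-70.38 − (-80.434))/(-22.030 − (-80.434))
f_A = 10.054 / 58.403 = 0.1721

0.172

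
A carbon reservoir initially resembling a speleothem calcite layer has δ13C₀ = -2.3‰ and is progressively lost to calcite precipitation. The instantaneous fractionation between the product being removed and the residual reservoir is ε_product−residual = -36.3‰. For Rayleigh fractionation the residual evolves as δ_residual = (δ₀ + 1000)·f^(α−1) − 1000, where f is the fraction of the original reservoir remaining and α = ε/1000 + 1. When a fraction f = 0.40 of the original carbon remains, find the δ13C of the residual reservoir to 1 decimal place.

31.4‰

Rayleigh residual: δ_res = (δ₀ + 1000)·f^(α−1) − 1000
α = ε/1000 + 1 = 0.96370, so α − 1 = -0.03630
f^(α−1) = 0.40^(-0.03630) = 1.033821
δ_res = (-2.3 + 1000) × 1.033821 − 1000 = 1031.443 − 1000 = 31.44‰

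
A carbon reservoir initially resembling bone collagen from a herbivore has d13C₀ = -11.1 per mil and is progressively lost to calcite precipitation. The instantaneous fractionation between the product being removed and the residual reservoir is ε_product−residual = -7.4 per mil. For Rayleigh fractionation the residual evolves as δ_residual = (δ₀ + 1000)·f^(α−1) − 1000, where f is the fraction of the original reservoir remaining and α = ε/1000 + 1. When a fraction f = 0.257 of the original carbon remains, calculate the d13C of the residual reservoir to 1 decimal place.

-1.1 per mil

Rayleigh residual: δ_res = (δ₀ + 1000)·f^(α−1) − 1000
α = ε/1000 + 1 = 0.99260, so α − 1 = -0.00740
f^(α−1) = 0.257^(-0.00740) = 1.010105
δ_res = (-11.1 + 1000) × 1.010105 − 1000 = 998.893 − 1000 = -1.11 per mil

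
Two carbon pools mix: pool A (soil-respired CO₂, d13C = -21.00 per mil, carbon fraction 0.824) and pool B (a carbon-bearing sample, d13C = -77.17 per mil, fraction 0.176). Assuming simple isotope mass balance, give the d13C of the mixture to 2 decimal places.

δ_mix = f_A·δ_A + f_B·δ_B
δ_mix = 0.824 × (-21.00) + 0.176 × (-77.17)
δ_mix = -17.304 + -13.582 = -30.886 per mil

-30.89 per mil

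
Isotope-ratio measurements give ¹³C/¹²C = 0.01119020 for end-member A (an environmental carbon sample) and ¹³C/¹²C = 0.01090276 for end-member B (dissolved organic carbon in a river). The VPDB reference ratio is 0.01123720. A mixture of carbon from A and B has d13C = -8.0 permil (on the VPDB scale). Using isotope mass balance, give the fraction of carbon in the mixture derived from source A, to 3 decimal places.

δ_A = (0.01119020/0.01123720 − 1)×1000 = (0.995817 − 1)×1000 = -4.183 permil
δ_B = (0.01090276/0.01123720 − 1)×1000 = (0.970238 − 1)×1000 = -29.762 permil
f_A = (δ_mix − δ_B)/(δ_A − δ_B) = (-8.0 − (-29.762))/(-4.183 − (-29.762))
f_A = 21.762 / 25.579 = 0.8508

0.851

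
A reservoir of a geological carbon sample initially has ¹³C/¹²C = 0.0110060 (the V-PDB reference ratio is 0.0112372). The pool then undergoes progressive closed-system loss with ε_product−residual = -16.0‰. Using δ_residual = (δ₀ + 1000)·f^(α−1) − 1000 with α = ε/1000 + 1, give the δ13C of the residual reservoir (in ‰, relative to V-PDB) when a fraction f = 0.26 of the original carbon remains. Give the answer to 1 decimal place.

δ₀ = (0.0110060/0.0112372 − 1)×1000 = (0.979425 − 1)×1000 = -20.575‰
α − 1 = ε/1000 = -0.0160
f^(α−1) = 0.26^(-0.0160) = 1.021787
δ_res = (-20.575 + 1000) × 1.021787 − 1000 = 1000.764 − 1000 = 0.76‰

0.8‰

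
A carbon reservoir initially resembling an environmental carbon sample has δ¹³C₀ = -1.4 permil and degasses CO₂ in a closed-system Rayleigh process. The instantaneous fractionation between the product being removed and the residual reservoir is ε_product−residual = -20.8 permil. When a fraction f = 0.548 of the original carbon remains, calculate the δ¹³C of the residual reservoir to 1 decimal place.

Rayleigh residual: δ_res = (δ₀ + 1000)·f^(α−1) − 1000
α = ε/1000 + 1 = 0.97920, so α − 1 = -0.02080
f^(α−1) = 0.548^(-0.02080) = 1.012589
δ_res = (-1.4 + 1000) × 1.012589 − 1000 = 1011.172 − 1000 = 11.17 permil

11.2 permil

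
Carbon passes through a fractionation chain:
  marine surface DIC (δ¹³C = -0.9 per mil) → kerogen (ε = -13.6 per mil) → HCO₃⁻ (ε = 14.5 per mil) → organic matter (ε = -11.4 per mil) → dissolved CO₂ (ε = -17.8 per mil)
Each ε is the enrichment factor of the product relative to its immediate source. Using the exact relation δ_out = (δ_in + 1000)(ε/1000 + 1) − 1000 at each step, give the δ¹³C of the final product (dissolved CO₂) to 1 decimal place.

-29.2 per mil

step 1: δ = (-0.90 + 1000)·(-13.6/1000 + 1) − 1000 = -14.49 per mil
step 2: δ = (-14.49 + 1000)·(14.5/1000 + 1) − 1000 = -0.20 per mil
step 3: δ = (-0.20 + 1000)·(-11.4/1000 + 1) − 1000 = -11.60 per mil
step 4: δ = (-11.60 + 1000)·(-17.8/1000 + 1) − 1000 = -29.19 per mil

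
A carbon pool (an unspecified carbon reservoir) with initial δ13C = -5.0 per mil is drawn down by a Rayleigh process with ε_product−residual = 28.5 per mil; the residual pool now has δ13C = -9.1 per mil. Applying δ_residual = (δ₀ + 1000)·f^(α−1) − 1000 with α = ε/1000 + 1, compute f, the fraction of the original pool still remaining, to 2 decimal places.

0.87

α − 1 = ε/1000 = 0.0285
(δ_res + 1000)/(δ₀ + 1000) = (-9.1 + 1000)/(-5.0 + 1000) = 990.9/995.0 = 0.995879
f = 0.995879^(1/0.0285) = exp(ln(0.995879)/0.0285) = exp(-0.00413/0.0285)
f = exp(-0.1449) = 0.8651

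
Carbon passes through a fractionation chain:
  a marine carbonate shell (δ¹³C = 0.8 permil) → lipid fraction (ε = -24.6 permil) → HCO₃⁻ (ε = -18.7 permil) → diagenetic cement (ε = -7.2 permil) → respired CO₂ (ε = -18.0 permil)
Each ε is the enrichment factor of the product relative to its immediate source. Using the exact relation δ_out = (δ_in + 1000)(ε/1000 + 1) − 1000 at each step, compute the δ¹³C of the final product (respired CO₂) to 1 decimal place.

step 1: δ = (0.80 + 1000)·(-24.6/1000 + 1) − 1000 = -23.82 permil
step 2: δ = (-23.82 + 1000)·(-18.7/1000 + 1) − 1000 = -42.07 permil
step 3: δ = (-42.07 + 1000)·(-7.2/1000 + 1) − 1000 = -48.97 permil
step 4: δ = (-48.97 + 1000)·(-18.0/1000 + 1) − 1000 = -66.09 permil

-66.1 permil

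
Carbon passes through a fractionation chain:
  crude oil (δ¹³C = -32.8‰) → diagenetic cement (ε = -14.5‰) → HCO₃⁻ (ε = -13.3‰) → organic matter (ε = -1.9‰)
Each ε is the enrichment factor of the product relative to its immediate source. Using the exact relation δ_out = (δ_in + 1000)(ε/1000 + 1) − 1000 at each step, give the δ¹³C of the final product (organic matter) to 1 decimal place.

step 1: δ = (-32.80 + 1000)·(-14.5/1000 + 1) − 1000 = -46.82‰
step 2: δ = (-46.82 + 1000)·(-13.3/1000 + 1) − 1000 = -59.50‰
step 3: δ = (-59.50 + 1000)·(-1.9/1000 + 1) − 1000 = -61.29‰

-61.3‰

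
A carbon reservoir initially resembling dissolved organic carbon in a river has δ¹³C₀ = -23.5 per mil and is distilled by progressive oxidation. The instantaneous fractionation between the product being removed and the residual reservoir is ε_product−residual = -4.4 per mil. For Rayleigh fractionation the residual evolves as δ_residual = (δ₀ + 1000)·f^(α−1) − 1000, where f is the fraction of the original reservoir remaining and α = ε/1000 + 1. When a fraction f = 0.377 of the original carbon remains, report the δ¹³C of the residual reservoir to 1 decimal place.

-19.3 per mil

Rayleigh residual: δ_res = (δ₀ + 1000)·f^(α−1) − 1000
α = ε/1000 + 1 = 0.99560, so α − 1 = -0.00440
f^(α−1) = 0.377^(-0.00440) = 1.004301
δ_res = (-23.5 + 1000) × 1.004301 − 1000 = 980.700 − 1000 = -19.30 per mil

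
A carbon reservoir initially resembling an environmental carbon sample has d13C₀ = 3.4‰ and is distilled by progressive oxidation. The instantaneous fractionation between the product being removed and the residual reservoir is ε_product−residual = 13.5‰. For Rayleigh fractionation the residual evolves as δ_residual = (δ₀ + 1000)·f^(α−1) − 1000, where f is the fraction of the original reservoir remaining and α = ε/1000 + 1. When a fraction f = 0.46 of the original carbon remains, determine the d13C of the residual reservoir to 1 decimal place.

Rayleigh residual: δ_res = (δ₀ + 1000)·f^(α−1) − 1000
α = ε/1000 + 1 = 1.01350, so α − 1 = 0.01350
f^(α−1) = 0.46^(0.01350) = 0.989572
δ_res = (3.4 + 1000) × 0.989572 − 1000 = 992.936 − 1000 = -7.06‰

-7.1‰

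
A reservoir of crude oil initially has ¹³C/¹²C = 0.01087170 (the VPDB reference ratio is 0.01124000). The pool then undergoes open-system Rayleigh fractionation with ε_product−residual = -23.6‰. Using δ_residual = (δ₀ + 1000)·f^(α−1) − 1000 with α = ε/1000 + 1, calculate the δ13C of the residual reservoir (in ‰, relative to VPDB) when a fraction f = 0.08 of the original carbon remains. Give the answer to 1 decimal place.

δ₀ = (0.01087170/0.01124000 − 1)×1000 = (0.967233 − 1)×1000 = -32.767‰
α − 1 = ε/1000 = -0.0236
f^(α−1) = 0.08^(-0.0236) = 1.061420
δ_res = (-32.767 + 1000) × 1.061420 − 1000 = 1026.640 − 1000 = 26.64‰

26.6‰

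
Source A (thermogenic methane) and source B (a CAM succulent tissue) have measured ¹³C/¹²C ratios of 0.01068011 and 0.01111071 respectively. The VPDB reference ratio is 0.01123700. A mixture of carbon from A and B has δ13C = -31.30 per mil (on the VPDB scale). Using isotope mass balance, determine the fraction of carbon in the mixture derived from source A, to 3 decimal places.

0.524

δ_A = (0.01068011/0.01123700 − 1)×1000 = (0.950441 − 1)×1000 = -49.559 per mil
δ_B = (0.01111071/0.01123700 − 1)×1000 = (0.988761 − 1)×1000 = -11.239 per mil
f_A = (δ_mix − δ_B)/(δ_A − δ_B) = (-31.30 − (-11.239))/(-49.559 − (-11.239))
f_A = -20.061 / -38.320 = 0.5235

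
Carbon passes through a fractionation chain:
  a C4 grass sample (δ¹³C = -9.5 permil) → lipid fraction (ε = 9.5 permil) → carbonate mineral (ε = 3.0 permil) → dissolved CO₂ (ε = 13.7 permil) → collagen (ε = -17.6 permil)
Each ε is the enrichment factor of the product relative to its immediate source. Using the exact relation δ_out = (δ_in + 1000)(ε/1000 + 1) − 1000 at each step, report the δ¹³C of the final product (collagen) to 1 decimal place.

step 1: δ = (-9.50 + 1000)·(9.5/1000 + 1) − 1000 = -0.09 permil
step 2: δ = (-0.09 + 1000)·(3.0/1000 + 1) − 1000 = 2.91 permil
step 3: δ = (2.91 + 1000)·(13.7/1000 + 1) − 1000 = 16.65 permil
step 4: δ = (16.65 + 1000)·(-17.6/1000 + 1) − 1000 = -1.24 permil

-1.2 permil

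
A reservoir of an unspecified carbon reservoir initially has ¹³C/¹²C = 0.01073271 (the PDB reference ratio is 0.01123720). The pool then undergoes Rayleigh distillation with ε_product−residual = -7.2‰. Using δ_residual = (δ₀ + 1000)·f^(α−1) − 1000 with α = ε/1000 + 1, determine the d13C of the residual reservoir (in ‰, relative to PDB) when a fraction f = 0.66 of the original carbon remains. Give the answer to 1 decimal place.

δ₀ = (0.01073271/0.01123720 − 1)×1000 = (0.955105 − 1)×1000 = -44.895‰
α − 1 = ε/1000 = -0.0072
f^(α−1) = 0.66^(-0.0072) = 1.002996
δ_res = (-44.895 + 1000) × 1.002996 − 1000 = 957.967 − 1000 = -42.03‰

-42.0‰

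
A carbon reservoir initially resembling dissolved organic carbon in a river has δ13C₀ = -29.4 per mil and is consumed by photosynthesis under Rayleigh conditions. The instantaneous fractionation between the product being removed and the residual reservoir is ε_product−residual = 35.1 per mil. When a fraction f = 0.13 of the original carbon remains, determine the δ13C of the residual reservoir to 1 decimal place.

-96.5 per mil

Rayleigh residual: δ_res = (δ₀ + 1000)·f^(α−1) − 1000
α = ε/1000 + 1 = 1.03510, so α − 1 = 0.03510
f^(α−1) = 0.13^(0.03510) = 0.930892
δ_res = (-29.4 + 1000) × 0.930892 − 1000 = 903.524 − 1000 = -96.48 per mil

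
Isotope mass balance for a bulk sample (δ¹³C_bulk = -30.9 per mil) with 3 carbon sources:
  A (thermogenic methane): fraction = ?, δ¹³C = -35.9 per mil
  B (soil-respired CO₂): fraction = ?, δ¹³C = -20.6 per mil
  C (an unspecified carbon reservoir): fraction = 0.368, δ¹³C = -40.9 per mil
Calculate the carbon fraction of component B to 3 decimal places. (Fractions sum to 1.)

Let f_B and f_A be the unknown fractions; fractions sum to 1 so f_B + f_A = 0.632.
Mass balance: Σ fᵢ·δᵢ = δ_bulk ⇒ f_B·(-20.6) + f_A·(-35.9) = -30.9 − (-15.051) = -15.849
Substitute f_A = 0.632 − f_B:
f_B·(-20.6 − -35.9) = -15.849 − 0.632×(-35.9) = 6.840
f_B = 6.840 / 15.3 = 0.4471

0.447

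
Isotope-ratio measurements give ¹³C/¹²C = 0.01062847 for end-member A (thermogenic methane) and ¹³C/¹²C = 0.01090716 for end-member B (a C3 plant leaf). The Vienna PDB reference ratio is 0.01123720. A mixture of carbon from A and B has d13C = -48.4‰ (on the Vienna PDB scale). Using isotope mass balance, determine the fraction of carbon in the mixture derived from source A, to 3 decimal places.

0.767

δ_A = (0.01062847/0.01123720 − 1)×1000 = (0.945829 − 1)×1000 = -54.171‰
δ_B = (0.01090716/0.01123720 − 1)×1000 = (0.970630 − 1)×1000 = -29.370‰
f_A = (δ_mix − δ_B)/(δ_A − δ_B) = (-48.4 − (-29.370))/(-54.171 − (-29.370))
f_A = -19.030 / -24.801 = 0.7673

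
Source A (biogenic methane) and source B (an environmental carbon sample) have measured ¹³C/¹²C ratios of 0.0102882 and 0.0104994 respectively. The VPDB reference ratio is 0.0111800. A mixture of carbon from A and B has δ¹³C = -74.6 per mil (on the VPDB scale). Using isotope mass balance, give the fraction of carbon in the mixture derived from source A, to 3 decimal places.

δ_A = (0.0102882/0.0111800 − 1)×1000 = (0.920233 − 1)×1000 = -79.767 per mil
δ_B = (0.0104994/0.0111800 − 1)×1000 = (0.939123 − 1)×1000 = -60.877 per mil
f_A = (δ_mix − δ_B)/(δ_A − δ_B) = (-74.6 − (-60.877))/(-79.767 − (-60.877))
f_A = -13.723 / -18.891 = 0.7265

0.726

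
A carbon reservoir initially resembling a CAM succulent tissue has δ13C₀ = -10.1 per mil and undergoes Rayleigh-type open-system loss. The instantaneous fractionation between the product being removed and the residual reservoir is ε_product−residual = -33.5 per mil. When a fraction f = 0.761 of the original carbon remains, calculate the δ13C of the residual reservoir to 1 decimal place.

-1.0 per mil

Rayleigh residual: δ_res = (δ₀ + 1000)·f^(α−1) − 1000
α = ε/1000 + 1 = 0.96650, so α − 1 = -0.03350
f^(α−1) = 0.761^(-0.03350) = 1.009192
δ_res = (-10.1 + 1000) × 1.009192 − 1000 = 998.999 − 1000 = -1.00 per mil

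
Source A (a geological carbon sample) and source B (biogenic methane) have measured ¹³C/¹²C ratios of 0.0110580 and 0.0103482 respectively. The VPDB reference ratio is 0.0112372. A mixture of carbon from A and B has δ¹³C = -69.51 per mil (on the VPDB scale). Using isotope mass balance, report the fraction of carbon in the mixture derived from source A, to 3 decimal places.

0.152

δ_A = (0.0110580/0.0112372 − 1)×1000 = (0.984053 − 1)×1000 = -15.947 per mil
δ_B = (0.0103482/0.0112372 − 1)×1000 = (0.920888 − 1)×1000 = -79.112 per mil
f_A = (δ_mix − δ_B)/(δ_A − δ_B) = (-69.51 − (-79.112))/(-15.947 − (-79.112))
f_A = 9.602 / 63.165 = 0.1520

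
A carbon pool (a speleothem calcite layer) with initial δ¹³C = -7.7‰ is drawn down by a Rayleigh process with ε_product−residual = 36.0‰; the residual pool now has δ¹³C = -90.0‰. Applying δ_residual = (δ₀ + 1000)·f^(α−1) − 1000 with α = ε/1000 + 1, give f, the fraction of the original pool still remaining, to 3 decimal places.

α − 1 = ε/1000 = 0.0360
(δ_res + 1000)/(δ₀ + 1000) = (-90.0 + 1000)/(-7.7 + 1000) = 910.0/992.3 = 0.917061
f = 0.917061^(1/0.0360) = exp(ln(0.917061)/0.0360) = exp(-0.08658/0.0360)
f = exp(-2.4050) = 0.0903

0.090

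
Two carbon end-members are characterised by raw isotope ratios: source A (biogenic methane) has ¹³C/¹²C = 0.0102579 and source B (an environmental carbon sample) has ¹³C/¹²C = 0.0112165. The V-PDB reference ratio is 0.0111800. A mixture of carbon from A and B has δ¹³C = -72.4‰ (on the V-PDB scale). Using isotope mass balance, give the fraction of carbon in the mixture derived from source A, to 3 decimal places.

0.882

δ_A = (0.0102579/0.0111800 − 1)×1000 = (0.917522 − 1)×1000 = -82.478‰
δ_B = (0.0112165/0.0111800 − 1)×1000 = (1.003265 − 1)×1000 = 3.265‰
f_A = (δ_mix − δ_B)/(δ_A − δ_B) = (-72.4 − (3.265))/(-82.478 − (3.265))
f_A = -75.665 / -85.742 = 0.8825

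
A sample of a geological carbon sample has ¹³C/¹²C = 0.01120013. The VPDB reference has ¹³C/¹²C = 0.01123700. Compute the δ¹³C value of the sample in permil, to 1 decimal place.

-3.3 permil

δ¹³C = (R_sample / R_standard − 1) × 1000
R_sample / R_standard = 0.01120013 / 0.01123700 = 0.996719
δ¹³C = (0.996719 − 1) × 1000 = -3.28 permil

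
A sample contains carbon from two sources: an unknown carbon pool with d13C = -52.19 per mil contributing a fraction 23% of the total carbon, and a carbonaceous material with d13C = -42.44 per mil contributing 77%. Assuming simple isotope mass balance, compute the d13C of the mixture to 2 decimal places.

δ_mix = f_A·δ_A + f_B·δ_B
δ_mix = 0.23 × (-52.19) + 0.77 × (-42.44)
δ_mix = -12.004 + -32.679 = -44.683 per mil

-44.68 per mil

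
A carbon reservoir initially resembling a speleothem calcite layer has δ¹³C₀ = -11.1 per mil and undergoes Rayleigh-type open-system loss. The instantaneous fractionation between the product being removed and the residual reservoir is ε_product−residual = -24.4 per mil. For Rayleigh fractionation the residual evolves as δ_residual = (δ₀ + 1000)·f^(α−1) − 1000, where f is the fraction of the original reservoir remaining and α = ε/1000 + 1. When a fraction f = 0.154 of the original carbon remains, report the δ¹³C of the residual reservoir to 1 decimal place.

Rayleigh residual: δ_res = (δ₀ + 1000)·f^(α−1) − 1000
α = ε/1000 + 1 = 0.97560, so α − 1 = -0.02440
f^(α−1) = 0.154^(-0.02440) = 1.046705
δ_res = (-11.1 + 1000) × 1.046705 − 1000 = 1035.087 − 1000 = 35.09 per mil

35.1 per mil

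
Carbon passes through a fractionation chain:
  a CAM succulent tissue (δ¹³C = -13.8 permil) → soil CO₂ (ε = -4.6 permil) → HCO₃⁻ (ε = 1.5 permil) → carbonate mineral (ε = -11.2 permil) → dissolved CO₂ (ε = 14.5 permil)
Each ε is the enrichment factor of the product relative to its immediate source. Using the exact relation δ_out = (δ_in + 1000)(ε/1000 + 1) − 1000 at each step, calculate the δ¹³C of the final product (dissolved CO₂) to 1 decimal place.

step 1: δ = (-13.80 + 1000)·(-4.6/1000 + 1) − 1000 = -18.34 permil
step 2: δ = (-18.34 + 1000)·(1.5/1000 + 1) − 1000 = -16.86 permil
step 3: δ = (-16.86 + 1000)·(-11.2/1000 + 1) − 1000 = -27.88 permil
step 4: δ = (-27.88 + 1000)·(14.5/1000 + 1) − 1000 = -13.78 permil

-13.8 permil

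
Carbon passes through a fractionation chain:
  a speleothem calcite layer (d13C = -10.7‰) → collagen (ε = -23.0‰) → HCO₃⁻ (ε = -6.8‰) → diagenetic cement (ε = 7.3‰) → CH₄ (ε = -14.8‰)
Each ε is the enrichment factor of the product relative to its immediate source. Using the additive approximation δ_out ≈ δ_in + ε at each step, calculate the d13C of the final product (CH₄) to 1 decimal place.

step 1: δ ≈ -10.7 + (-23.0) = -33.7‰
step 2: δ ≈ -33.7 + (-6.8) = -40.5‰
step 3: δ ≈ -40.5 + (7.3) = -33.2‰
step 4: δ ≈ -33.2 + (-14.8) = -48.0‰

-48.0‰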